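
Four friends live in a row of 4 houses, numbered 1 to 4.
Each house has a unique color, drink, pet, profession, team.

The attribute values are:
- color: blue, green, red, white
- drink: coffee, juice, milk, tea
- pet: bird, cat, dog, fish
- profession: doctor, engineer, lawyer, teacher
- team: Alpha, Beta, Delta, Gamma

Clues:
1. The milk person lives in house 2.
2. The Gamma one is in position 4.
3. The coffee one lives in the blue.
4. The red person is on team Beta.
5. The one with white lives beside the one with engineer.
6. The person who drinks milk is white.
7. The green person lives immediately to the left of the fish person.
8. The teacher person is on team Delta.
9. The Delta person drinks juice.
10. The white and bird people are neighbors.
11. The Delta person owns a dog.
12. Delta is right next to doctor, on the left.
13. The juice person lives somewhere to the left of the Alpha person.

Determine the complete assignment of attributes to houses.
Solution:

House | Color | Drink | Pet | Profession | Team
-----------------------------------------------
  1   | green | juice | dog | teacher | Delta
  2   | white | milk | fish | doctor | Alpha
  3   | red | tea | bird | engineer | Beta
  4   | blue | coffee | cat | lawyer | Gamma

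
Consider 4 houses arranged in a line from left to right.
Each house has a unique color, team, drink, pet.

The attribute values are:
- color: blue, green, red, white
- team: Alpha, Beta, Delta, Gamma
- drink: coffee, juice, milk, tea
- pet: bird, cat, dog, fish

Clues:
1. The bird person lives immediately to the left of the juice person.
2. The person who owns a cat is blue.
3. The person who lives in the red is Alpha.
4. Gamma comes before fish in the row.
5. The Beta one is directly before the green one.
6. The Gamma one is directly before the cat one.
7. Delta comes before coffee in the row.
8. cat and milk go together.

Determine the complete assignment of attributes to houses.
Solution:

House | Color | Team | Drink | Pet
----------------------------------
  1   | white | Beta | tea | bird
  2   | green | Gamma | juice | dog
  3   | blue | Delta | milk | cat
  4   | red | Alpha | coffee | fish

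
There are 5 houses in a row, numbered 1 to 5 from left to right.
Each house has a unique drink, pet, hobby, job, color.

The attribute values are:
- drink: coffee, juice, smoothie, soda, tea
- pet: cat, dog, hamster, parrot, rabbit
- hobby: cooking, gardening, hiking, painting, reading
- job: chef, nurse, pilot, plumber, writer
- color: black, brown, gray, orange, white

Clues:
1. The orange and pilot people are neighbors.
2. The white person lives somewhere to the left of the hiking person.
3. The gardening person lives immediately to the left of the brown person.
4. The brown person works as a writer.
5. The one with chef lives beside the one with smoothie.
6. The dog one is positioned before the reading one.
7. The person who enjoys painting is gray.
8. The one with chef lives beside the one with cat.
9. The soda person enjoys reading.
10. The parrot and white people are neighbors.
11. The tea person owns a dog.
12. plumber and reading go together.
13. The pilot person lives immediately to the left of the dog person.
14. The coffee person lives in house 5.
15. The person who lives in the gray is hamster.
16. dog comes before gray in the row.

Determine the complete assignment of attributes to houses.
Solution:

House | Drink | Pet | Hobby | Job | Color
-----------------------------------------
  1   | juice | parrot | cooking | chef | orange
  2   | smoothie | cat | gardening | pilot | white
  3   | tea | dog | hiking | writer | brown
  4   | soda | rabbit | reading | plumber | black
  5   | coffee | hamster | painting | nurse | gray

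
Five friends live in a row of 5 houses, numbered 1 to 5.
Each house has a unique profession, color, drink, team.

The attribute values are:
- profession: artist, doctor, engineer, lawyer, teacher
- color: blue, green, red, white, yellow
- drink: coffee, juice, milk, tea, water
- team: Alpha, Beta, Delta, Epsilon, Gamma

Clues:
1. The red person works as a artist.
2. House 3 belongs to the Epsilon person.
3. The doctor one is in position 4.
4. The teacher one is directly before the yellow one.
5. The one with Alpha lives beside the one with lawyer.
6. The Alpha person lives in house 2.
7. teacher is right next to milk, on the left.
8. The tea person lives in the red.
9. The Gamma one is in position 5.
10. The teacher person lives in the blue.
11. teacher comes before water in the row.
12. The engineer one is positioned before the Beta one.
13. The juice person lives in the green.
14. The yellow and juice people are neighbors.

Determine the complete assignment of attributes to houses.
Solution:

House | Profession | Color | Drink | Team
-----------------------------------------
  1   | teacher | blue | coffee | Delta
  2   | engineer | yellow | milk | Alpha
  3   | lawyer | green | juice | Epsilon
  4   | doctor | white | water | Beta
  5   | artist | red | tea | Gamma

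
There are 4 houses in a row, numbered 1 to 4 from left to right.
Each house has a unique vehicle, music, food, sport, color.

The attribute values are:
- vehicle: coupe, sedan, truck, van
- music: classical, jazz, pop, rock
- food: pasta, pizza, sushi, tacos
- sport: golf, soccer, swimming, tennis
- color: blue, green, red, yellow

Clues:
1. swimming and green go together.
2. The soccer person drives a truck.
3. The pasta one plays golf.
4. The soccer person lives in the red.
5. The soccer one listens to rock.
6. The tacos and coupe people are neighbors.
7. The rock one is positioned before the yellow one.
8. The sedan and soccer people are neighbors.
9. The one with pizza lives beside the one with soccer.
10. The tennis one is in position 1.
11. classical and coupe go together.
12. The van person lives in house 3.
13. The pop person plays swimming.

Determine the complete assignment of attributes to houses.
Solution:

House | Vehicle | Music | Food | Sport | Color
----------------------------------------------
  1   | sedan | jazz | pizza | tennis | blue
  2   | truck | rock | sushi | soccer | red
  3   | van | pop | tacos | swimming | green
  4   | coupe | classical | pasta | golf | yellow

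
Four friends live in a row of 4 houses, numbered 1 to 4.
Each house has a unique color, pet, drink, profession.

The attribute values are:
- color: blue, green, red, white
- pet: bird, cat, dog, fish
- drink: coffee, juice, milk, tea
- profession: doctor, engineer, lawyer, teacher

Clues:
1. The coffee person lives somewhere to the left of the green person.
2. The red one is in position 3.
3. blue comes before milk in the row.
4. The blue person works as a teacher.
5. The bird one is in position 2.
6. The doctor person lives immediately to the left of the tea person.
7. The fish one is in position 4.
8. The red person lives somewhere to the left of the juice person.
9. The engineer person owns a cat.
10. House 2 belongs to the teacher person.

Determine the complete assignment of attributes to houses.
Solution:

House | Color | Pet | Drink | Profession
----------------------------------------
  1   | white | dog | coffee | doctor
  2   | blue | bird | tea | teacher
  3   | red | cat | milk | engineer
  4   | green | fish | juice | lawyer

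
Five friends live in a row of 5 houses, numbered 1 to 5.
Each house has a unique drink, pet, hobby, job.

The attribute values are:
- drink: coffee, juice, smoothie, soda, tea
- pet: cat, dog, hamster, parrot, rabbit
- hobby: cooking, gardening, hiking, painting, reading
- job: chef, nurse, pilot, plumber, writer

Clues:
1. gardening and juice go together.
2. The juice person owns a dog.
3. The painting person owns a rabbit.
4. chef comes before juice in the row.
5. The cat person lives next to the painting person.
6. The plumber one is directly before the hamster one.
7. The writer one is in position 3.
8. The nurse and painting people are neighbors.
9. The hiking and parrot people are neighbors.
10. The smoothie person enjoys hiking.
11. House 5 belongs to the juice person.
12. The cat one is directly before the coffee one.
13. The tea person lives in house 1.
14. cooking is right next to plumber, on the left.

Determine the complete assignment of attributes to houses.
Solution:

House | Drink | Pet | Hobby | Job
---------------------------------
  1   | tea | cat | cooking | nurse
  2   | coffee | rabbit | painting | plumber
  3   | smoothie | hamster | hiking | writer
  4   | soda | parrot | reading | chef
  5   | juice | dog | gardening | pilot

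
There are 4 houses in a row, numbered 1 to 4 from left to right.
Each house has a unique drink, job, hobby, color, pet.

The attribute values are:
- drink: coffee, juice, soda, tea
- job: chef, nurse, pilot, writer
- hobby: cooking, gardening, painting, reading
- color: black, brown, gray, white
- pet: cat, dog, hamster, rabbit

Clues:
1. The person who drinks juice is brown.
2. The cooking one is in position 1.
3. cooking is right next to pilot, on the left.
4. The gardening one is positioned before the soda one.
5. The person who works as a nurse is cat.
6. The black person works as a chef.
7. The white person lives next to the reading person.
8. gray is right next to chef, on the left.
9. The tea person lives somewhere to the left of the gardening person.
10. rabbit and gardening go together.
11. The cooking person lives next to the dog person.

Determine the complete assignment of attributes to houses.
Solution:

House | Drink | Job | Hobby | Color | Pet
-----------------------------------------
  1   | tea | nurse | cooking | white | cat
  2   | juice | pilot | reading | brown | dog
  3   | coffee | writer | gardening | gray | rabbit
  4   | soda | chef | painting | black | hamster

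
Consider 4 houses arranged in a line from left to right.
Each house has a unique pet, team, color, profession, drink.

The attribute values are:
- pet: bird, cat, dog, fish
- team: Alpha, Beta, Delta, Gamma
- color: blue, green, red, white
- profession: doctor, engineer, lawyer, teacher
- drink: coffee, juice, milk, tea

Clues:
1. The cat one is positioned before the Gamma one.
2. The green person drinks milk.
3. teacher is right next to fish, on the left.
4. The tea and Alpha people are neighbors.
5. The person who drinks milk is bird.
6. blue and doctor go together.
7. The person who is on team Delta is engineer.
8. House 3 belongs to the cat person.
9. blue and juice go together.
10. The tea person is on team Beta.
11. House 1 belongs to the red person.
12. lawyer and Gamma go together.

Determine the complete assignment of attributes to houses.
Solution:

House | Pet | Team | Color | Profession | Drink
-----------------------------------------------
  1   | dog | Beta | red | teacher | tea
  2   | fish | Alpha | blue | doctor | juice
  3   | cat | Delta | white | engineer | coffee
  4   | bird | Gamma | green | lawyer | milk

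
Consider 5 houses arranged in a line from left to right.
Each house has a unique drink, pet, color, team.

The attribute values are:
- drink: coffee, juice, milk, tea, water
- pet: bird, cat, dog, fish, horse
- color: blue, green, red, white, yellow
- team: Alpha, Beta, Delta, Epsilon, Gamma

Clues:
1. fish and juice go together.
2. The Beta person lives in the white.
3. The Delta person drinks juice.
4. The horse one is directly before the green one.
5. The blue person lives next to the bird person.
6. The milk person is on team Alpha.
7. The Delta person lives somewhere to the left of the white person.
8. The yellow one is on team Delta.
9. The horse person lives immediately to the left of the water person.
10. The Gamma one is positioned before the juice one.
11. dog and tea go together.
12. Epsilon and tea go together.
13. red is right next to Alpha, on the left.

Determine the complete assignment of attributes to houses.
Solution:

House | Drink | Pet | Color | Team
----------------------------------
  1   | tea | dog | red | Epsilon
  2   | milk | horse | blue | Alpha
  3   | water | bird | green | Gamma
  4   | juice | fish | yellow | Delta
  5   | coffee | cat | white | Beta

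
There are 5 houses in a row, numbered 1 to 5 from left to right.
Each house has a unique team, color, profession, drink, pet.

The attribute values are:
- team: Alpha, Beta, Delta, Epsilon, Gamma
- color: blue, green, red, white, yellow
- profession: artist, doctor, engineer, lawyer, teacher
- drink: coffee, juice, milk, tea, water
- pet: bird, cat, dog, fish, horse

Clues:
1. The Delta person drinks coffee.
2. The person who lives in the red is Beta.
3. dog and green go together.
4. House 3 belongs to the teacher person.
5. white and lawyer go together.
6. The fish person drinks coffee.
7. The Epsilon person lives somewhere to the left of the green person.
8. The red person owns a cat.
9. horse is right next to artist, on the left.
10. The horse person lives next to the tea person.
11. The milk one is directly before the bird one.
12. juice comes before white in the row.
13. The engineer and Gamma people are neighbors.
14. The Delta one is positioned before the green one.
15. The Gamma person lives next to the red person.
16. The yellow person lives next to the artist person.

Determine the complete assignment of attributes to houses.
Solution:

House | Team | Color | Profession | Drink | Pet
-----------------------------------------------
  1   | Epsilon | yellow | engineer | milk | horse
  2   | Gamma | blue | artist | tea | bird
  3   | Beta | red | teacher | juice | cat
  4   | Delta | white | lawyer | coffee | fish
  5   | Alpha | green | doctor | water | dog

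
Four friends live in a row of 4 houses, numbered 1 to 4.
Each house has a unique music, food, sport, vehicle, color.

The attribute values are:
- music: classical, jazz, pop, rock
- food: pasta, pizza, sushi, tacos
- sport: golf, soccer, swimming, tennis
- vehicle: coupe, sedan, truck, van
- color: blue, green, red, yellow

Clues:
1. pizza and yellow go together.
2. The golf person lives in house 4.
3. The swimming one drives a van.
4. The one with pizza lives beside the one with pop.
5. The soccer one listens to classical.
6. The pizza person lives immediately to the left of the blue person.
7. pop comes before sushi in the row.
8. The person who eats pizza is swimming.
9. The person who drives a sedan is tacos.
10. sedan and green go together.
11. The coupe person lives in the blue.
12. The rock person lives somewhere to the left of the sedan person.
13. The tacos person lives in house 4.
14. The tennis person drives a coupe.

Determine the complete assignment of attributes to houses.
Solution:

House | Music | Food | Sport | Vehicle | Color
----------------------------------------------
  1   | rock | pizza | swimming | van | yellow
  2   | pop | pasta | tennis | coupe | blue
  3   | classical | sushi | soccer | truck | red
  4   | jazz | tacos | golf | sedan | green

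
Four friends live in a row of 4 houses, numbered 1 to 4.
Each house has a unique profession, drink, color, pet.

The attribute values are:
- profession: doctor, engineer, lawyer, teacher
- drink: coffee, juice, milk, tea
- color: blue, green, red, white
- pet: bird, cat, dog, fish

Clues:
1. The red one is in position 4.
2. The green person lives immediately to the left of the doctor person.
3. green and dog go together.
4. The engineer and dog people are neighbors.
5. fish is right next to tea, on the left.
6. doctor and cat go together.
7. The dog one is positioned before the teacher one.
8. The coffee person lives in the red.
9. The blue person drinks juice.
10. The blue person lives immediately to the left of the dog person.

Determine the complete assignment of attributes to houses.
Solution:

House | Profession | Drink | Color | Pet
----------------------------------------
  1   | engineer | juice | blue | fish
  2   | lawyer | tea | green | dog
  3   | doctor | milk | white | cat
  4   | teacher | coffee | red | bird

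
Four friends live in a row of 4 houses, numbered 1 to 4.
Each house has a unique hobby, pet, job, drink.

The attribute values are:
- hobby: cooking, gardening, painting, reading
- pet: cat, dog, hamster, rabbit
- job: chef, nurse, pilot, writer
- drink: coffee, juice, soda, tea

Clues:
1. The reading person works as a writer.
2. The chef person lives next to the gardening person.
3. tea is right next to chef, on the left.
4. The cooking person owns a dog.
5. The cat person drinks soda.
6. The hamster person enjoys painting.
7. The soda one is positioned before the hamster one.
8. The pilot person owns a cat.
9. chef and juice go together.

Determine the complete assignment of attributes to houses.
Solution:

House | Hobby | Pet | Job | Drink
---------------------------------
  1   | reading | rabbit | writer | tea
  2   | cooking | dog | chef | juice
  3   | gardening | cat | pilot | soda
  4   | painting | hamster | nurse | coffee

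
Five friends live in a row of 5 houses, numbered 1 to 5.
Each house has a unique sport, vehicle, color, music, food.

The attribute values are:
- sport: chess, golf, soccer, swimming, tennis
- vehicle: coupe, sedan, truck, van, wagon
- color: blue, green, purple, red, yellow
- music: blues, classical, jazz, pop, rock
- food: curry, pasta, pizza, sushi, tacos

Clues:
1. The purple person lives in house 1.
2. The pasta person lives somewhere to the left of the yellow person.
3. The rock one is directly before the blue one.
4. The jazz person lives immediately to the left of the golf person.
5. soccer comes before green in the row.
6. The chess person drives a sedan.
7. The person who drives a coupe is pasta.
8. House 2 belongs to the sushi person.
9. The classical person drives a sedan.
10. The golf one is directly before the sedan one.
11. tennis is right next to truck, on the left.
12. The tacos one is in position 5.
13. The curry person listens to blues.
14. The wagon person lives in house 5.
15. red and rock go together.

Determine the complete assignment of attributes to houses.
Solution:

House | Sport | Vehicle | Color | Music | Food
----------------------------------------------
  1   | tennis | coupe | purple | jazz | pasta
  2   | golf | truck | red | rock | sushi
  3   | chess | sedan | blue | classical | pizza
  4   | soccer | van | yellow | blues | curry
  5   | swimming | wagon | green | pop | tacos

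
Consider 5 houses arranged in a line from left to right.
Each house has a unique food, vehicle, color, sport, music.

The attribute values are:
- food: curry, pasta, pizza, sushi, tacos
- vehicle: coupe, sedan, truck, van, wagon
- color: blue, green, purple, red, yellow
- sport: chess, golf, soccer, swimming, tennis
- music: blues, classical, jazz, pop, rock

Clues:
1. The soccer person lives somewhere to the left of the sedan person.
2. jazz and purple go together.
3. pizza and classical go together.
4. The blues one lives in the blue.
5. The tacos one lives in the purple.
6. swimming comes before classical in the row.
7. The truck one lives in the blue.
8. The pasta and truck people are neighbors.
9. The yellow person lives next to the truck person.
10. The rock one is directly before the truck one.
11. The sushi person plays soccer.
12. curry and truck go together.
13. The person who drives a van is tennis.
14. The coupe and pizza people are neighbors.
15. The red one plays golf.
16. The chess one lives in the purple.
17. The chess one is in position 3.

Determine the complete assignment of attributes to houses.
Solution:

House | Food | Vehicle | Color | Sport | Music
----------------------------------------------
  1   | pasta | van | yellow | tennis | rock
  2   | curry | truck | blue | swimming | blues
  3   | tacos | wagon | purple | chess | jazz
  4   | sushi | coupe | green | soccer | pop
  5   | pizza | sedan | red | golf | classical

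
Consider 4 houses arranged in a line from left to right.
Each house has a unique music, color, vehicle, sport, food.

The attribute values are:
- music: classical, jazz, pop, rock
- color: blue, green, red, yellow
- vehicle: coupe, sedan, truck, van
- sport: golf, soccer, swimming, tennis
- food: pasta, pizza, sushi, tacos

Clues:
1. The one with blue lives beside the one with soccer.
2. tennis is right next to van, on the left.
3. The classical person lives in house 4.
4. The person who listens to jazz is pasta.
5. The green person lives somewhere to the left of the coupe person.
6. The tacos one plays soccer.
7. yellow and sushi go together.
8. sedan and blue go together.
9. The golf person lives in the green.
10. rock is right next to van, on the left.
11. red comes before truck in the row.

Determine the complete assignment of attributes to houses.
Solution:

House | Music | Color | Vehicle | Sport | Food
----------------------------------------------
  1   | rock | blue | sedan | tennis | pizza
  2   | pop | red | van | soccer | tacos
  3   | jazz | green | truck | golf | pasta
  4   | classical | yellow | coupe | swimming | sushi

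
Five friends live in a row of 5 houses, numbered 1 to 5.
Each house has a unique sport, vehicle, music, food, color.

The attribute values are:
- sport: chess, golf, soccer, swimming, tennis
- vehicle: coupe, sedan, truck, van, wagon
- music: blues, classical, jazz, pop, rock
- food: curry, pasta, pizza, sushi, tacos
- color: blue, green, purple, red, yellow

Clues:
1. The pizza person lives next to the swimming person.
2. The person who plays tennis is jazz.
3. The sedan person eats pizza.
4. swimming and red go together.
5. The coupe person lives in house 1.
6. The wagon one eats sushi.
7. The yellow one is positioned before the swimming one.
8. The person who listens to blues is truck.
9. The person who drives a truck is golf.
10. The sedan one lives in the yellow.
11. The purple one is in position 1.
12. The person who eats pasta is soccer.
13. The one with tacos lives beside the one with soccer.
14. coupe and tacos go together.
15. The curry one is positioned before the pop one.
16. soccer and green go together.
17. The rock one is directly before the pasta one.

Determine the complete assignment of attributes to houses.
Solution:

House | Sport | Vehicle | Music | Food | Color
----------------------------------------------
  1   | chess | coupe | rock | tacos | purple
  2   | soccer | van | classical | pasta | green
  3   | golf | truck | blues | curry | blue
  4   | tennis | sedan | jazz | pizza | yellow
  5   | swimming | wagon | pop | sushi | red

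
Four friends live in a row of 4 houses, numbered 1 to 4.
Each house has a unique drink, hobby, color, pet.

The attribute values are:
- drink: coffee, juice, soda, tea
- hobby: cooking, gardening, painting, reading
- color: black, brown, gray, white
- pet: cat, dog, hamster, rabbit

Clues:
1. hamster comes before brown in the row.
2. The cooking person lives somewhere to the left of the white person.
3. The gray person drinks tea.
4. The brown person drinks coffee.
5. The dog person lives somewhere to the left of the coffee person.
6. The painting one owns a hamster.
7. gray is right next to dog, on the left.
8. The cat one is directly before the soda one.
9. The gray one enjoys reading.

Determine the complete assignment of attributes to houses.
Solution:

House | Drink | Hobby | Color | Pet
-----------------------------------
  1   | tea | reading | gray | cat
  2   | soda | cooking | black | dog
  3   | juice | painting | white | hamster
  4   | coffee | gardening | brown | rabbit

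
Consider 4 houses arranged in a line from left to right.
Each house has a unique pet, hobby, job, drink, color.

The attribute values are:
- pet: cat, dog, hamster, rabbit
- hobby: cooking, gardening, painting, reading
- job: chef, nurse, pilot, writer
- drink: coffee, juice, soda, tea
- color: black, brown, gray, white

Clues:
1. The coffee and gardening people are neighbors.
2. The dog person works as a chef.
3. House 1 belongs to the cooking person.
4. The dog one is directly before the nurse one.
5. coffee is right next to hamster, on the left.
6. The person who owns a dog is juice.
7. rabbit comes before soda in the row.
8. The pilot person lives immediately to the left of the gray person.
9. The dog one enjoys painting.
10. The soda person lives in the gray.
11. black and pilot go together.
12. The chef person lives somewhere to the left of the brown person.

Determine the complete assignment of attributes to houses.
Solution:

House | Pet | Hobby | Job | Drink | Color
-----------------------------------------
  1   | rabbit | cooking | pilot | coffee | black
  2   | hamster | gardening | writer | soda | gray
  3   | dog | painting | chef | juice | white
  4   | cat | reading | nurse | tea | brown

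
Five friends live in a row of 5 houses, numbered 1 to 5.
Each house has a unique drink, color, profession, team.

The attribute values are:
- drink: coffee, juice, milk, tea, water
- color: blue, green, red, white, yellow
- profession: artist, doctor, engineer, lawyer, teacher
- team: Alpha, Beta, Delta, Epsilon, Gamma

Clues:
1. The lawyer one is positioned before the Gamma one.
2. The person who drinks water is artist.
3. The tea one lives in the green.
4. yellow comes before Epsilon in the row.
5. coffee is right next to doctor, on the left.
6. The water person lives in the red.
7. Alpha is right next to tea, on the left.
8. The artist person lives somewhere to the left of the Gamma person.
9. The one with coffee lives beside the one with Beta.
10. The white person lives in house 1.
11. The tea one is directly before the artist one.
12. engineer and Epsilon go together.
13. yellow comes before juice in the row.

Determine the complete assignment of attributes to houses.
Solution:

House | Drink | Color | Profession | Team
-----------------------------------------
  1   | coffee | white | lawyer | Alpha
  2   | tea | green | doctor | Beta
  3   | water | red | artist | Delta
  4   | milk | yellow | teacher | Gamma
  5   | juice | blue | engineer | Epsilon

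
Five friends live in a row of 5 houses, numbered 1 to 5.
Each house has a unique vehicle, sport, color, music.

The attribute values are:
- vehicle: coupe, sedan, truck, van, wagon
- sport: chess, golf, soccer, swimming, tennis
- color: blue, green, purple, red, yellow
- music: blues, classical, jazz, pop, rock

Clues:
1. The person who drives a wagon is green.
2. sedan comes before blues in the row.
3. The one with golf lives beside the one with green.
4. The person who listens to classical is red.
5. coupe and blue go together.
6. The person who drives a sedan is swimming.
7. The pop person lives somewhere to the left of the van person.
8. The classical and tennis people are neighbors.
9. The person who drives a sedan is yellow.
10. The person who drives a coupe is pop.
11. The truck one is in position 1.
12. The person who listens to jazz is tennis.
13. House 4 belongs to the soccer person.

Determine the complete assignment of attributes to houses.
Solution:

House | Vehicle | Sport | Color | Music
---------------------------------------
  1   | truck | golf | red | classical
  2   | wagon | tennis | green | jazz
  3   | sedan | swimming | yellow | rock
  4   | coupe | soccer | blue | pop
  5   | van | chess | purple | blues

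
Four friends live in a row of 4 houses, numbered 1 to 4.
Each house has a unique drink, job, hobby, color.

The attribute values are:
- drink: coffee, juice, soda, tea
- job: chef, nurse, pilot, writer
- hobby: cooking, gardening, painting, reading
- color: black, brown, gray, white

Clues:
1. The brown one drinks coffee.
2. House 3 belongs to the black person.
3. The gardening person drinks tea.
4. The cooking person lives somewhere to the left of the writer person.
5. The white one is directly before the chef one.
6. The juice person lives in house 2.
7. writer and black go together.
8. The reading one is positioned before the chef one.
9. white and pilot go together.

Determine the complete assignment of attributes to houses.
Solution:

House | Drink | Job | Hobby | Color
-----------------------------------
  1   | soda | pilot | reading | white
  2   | juice | chef | cooking | gray
  3   | tea | writer | gardening | black
  4   | coffee | nurse | painting | brown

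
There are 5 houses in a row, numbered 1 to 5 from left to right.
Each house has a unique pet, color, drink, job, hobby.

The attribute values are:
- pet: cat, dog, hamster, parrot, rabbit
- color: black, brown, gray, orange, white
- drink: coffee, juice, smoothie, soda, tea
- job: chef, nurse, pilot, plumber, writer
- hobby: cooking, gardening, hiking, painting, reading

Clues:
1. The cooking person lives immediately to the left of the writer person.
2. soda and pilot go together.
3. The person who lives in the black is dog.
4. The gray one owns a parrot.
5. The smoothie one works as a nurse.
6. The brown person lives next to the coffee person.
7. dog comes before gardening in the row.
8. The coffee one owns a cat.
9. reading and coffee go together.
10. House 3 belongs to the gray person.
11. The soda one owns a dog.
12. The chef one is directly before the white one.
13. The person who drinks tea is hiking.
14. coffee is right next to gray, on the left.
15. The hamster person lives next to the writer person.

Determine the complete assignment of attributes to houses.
Solution:

House | Pet | Color | Drink | Job | Hobby
-----------------------------------------
  1   | hamster | brown | juice | chef | cooking
  2   | cat | white | coffee | writer | reading
  3   | parrot | gray | tea | plumber | hiking
  4   | dog | black | soda | pilot | painting
  5   | rabbit | orange | smoothie | nurse | gardening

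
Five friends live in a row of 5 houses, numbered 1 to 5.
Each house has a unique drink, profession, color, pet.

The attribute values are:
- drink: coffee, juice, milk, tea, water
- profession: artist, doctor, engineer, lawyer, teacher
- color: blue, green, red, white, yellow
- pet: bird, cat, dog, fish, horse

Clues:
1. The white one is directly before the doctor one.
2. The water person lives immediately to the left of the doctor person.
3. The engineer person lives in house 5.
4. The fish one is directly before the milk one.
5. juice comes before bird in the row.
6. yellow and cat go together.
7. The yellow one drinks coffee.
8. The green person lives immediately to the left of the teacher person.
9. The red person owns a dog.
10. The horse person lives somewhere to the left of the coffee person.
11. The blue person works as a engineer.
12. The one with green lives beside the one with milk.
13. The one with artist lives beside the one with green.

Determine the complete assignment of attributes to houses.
Solution:

House | Drink | Profession | Color | Pet
----------------------------------------
  1   | water | artist | white | horse
  2   | juice | doctor | green | fish
  3   | milk | teacher | red | dog
  4   | coffee | lawyer | yellow | cat
  5   | tea | engineer | blue | bird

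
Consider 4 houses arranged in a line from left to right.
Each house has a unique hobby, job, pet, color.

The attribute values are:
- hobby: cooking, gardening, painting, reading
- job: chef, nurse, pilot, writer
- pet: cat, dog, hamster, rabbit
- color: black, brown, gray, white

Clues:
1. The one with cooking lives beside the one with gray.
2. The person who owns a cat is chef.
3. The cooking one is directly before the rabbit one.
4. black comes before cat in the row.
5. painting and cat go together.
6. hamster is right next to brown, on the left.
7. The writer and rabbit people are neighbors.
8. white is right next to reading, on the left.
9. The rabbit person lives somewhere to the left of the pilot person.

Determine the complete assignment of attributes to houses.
Solution:

House | Hobby | Job | Pet | Color
---------------------------------
  1   | cooking | writer | dog | white
  2   | reading | nurse | rabbit | gray
  3   | gardening | pilot | hamster | black
  4   | painting | chef | cat | brown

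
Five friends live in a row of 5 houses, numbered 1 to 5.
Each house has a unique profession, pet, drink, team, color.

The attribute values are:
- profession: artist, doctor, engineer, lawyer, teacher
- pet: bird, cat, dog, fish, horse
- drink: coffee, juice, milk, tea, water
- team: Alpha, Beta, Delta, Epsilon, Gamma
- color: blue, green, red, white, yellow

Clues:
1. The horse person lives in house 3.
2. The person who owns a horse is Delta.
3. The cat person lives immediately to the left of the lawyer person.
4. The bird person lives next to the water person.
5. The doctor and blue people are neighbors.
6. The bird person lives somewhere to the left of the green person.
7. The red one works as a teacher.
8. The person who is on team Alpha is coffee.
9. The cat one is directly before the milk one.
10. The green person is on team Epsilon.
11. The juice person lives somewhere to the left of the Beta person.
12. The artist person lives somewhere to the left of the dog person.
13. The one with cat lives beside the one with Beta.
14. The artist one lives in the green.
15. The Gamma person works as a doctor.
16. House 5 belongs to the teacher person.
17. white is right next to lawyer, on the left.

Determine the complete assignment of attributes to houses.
Solution:

House | Profession | Pet | Drink | Team | Color
-----------------------------------------------
  1   | doctor | cat | juice | Gamma | white
  2   | lawyer | bird | milk | Beta | blue
  3   | engineer | horse | water | Delta | yellow
  4   | artist | fish | tea | Epsilon | green
  5   | teacher | dog | coffee | Alpha | red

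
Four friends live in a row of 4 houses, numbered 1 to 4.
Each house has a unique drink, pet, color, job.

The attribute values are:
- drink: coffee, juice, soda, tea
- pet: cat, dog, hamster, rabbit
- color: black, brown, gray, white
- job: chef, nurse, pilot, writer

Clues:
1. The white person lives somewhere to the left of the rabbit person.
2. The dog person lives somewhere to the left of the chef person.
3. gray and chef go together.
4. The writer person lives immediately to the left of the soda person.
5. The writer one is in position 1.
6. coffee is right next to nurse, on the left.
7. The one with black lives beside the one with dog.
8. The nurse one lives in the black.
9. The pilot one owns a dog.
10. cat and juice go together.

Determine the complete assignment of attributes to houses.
Solution:

House | Drink | Pet | Color | Job
---------------------------------
  1   | coffee | hamster | white | writer
  2   | soda | rabbit | black | nurse
  3   | tea | dog | brown | pilot
  4   | juice | cat | gray | chef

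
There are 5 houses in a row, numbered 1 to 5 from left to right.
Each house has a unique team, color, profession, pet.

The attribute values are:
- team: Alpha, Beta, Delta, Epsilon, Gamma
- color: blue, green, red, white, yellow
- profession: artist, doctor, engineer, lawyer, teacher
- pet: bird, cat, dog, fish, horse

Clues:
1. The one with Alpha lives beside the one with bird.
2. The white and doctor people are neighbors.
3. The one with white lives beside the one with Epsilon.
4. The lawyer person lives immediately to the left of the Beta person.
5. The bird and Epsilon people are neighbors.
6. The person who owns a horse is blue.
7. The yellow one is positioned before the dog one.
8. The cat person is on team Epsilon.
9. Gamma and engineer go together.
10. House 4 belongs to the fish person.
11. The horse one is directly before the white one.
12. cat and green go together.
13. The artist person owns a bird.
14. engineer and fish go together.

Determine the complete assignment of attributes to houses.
Solution:

House | Team | Color | Profession | Pet
---------------------------------------
  1   | Alpha | blue | lawyer | horse
  2   | Beta | white | artist | bird
  3   | Epsilon | green | doctor | cat
  4   | Gamma | yellow | engineer | fish
  5   | Delta | red | teacher | dog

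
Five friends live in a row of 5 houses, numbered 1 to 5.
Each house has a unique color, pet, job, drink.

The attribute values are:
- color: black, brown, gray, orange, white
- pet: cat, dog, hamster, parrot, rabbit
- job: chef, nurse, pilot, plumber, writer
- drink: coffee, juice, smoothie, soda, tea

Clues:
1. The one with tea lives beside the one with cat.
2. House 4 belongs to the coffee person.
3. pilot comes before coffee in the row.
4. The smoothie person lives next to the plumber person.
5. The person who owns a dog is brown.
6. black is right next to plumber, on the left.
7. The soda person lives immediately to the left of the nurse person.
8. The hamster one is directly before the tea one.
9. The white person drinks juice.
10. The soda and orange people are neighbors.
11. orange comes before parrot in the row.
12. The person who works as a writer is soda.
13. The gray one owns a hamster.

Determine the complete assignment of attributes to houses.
Solution:

House | Color | Pet | Job | Drink
---------------------------------
  1   | gray | hamster | writer | soda
  2   | orange | rabbit | nurse | tea
  3   | black | cat | pilot | smoothie
  4   | brown | dog | plumber | coffee
  5   | white | parrot | chef | juice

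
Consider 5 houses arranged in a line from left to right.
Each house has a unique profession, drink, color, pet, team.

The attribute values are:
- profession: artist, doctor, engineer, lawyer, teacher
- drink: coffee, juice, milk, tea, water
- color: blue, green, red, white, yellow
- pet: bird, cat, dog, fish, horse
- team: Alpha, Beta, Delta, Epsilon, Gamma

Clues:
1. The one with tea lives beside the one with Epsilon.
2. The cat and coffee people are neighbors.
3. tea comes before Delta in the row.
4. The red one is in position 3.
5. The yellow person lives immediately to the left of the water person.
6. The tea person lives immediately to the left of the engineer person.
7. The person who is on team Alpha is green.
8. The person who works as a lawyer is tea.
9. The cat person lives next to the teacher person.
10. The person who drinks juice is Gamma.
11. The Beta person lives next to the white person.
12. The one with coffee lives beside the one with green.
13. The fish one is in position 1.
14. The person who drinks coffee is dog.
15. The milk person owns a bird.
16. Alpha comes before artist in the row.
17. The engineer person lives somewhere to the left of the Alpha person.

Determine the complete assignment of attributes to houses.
Solution:

House | Profession | Drink | Color | Pet | Team
-----------------------------------------------
  1   | lawyer | tea | yellow | fish | Beta
  2   | engineer | water | white | cat | Epsilon
  3   | teacher | coffee | red | dog | Delta
  4   | doctor | milk | green | bird | Alpha
  5   | artist | juice | blue | horse | Gamma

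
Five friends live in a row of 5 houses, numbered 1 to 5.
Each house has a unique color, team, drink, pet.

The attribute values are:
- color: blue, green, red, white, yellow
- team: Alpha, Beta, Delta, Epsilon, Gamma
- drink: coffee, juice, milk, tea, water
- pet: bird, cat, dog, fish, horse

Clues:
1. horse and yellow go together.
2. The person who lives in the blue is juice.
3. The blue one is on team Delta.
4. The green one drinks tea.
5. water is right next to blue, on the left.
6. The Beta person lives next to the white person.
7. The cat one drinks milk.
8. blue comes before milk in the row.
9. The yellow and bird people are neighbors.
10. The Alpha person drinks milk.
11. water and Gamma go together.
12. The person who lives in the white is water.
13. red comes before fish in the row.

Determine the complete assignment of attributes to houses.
Solution:

House | Color | Team | Drink | Pet
----------------------------------
  1   | yellow | Beta | coffee | horse
  2   | white | Gamma | water | bird
  3   | blue | Delta | juice | dog
  4   | red | Alpha | milk | cat
  5   | green | Epsilon | tea | fish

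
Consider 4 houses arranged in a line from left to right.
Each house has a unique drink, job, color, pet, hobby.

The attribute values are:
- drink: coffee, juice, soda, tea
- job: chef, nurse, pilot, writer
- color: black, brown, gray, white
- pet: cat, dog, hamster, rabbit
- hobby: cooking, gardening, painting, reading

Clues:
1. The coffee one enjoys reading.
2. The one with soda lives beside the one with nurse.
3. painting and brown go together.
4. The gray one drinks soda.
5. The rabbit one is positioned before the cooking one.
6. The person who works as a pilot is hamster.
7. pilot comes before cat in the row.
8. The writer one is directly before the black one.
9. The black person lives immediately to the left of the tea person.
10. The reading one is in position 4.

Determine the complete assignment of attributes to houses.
Solution:

House | Drink | Job | Color | Pet | Hobby
-----------------------------------------
  1   | soda | writer | gray | rabbit | gardening
  2   | juice | nurse | black | dog | cooking
  3   | tea | pilot | brown | hamster | painting
  4   | coffee | chef | white | cat | reading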